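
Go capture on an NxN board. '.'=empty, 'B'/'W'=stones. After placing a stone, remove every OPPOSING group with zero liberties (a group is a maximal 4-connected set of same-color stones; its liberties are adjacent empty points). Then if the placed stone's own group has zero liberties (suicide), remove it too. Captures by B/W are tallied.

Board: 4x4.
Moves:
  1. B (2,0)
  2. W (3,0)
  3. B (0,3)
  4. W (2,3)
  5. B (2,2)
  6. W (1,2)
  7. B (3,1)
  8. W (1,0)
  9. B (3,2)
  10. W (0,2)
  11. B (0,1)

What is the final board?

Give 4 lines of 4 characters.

Answer: .BWB
W.W.
B.BW
.BB.

Derivation:
Move 1: B@(2,0) -> caps B=0 W=0
Move 2: W@(3,0) -> caps B=0 W=0
Move 3: B@(0,3) -> caps B=0 W=0
Move 4: W@(2,3) -> caps B=0 W=0
Move 5: B@(2,2) -> caps B=0 W=0
Move 6: W@(1,2) -> caps B=0 W=0
Move 7: B@(3,1) -> caps B=1 W=0
Move 8: W@(1,0) -> caps B=1 W=0
Move 9: B@(3,2) -> caps B=1 W=0
Move 10: W@(0,2) -> caps B=1 W=0
Move 11: B@(0,1) -> caps B=1 W=0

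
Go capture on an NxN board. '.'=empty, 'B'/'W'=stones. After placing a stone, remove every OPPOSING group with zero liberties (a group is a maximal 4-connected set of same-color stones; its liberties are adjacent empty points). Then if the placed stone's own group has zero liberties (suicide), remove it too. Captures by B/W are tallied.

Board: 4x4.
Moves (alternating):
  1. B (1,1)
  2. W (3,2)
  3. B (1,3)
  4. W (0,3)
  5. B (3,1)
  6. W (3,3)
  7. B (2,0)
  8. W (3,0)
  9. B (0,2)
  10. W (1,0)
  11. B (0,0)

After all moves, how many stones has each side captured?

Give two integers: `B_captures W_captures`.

Answer: 2 0

Derivation:
Move 1: B@(1,1) -> caps B=0 W=0
Move 2: W@(3,2) -> caps B=0 W=0
Move 3: B@(1,3) -> caps B=0 W=0
Move 4: W@(0,3) -> caps B=0 W=0
Move 5: B@(3,1) -> caps B=0 W=0
Move 6: W@(3,3) -> caps B=0 W=0
Move 7: B@(2,0) -> caps B=0 W=0
Move 8: W@(3,0) -> caps B=0 W=0
Move 9: B@(0,2) -> caps B=1 W=0
Move 10: W@(1,0) -> caps B=1 W=0
Move 11: B@(0,0) -> caps B=2 W=0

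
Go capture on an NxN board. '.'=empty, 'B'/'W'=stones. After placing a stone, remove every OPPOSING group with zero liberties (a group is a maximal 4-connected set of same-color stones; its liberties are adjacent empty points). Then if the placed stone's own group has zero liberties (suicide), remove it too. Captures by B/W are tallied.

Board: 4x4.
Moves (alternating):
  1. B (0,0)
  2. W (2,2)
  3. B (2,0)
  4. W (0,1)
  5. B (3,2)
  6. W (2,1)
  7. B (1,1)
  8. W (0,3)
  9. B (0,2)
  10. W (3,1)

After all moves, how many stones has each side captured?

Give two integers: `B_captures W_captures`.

Answer: 1 0

Derivation:
Move 1: B@(0,0) -> caps B=0 W=0
Move 2: W@(2,2) -> caps B=0 W=0
Move 3: B@(2,0) -> caps B=0 W=0
Move 4: W@(0,1) -> caps B=0 W=0
Move 5: B@(3,2) -> caps B=0 W=0
Move 6: W@(2,1) -> caps B=0 W=0
Move 7: B@(1,1) -> caps B=0 W=0
Move 8: W@(0,3) -> caps B=0 W=0
Move 9: B@(0,2) -> caps B=1 W=0
Move 10: W@(3,1) -> caps B=1 W=0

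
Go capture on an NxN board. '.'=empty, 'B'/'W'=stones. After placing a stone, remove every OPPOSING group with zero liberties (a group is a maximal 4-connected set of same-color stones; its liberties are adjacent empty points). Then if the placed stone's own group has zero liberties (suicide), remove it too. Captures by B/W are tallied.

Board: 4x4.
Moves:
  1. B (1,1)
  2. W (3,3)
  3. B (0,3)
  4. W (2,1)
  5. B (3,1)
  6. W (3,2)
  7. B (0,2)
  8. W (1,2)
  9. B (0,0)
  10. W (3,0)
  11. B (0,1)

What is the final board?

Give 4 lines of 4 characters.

Answer: BBBB
.BW.
.W..
W.WW

Derivation:
Move 1: B@(1,1) -> caps B=0 W=0
Move 2: W@(3,3) -> caps B=0 W=0
Move 3: B@(0,3) -> caps B=0 W=0
Move 4: W@(2,1) -> caps B=0 W=0
Move 5: B@(3,1) -> caps B=0 W=0
Move 6: W@(3,2) -> caps B=0 W=0
Move 7: B@(0,2) -> caps B=0 W=0
Move 8: W@(1,2) -> caps B=0 W=0
Move 9: B@(0,0) -> caps B=0 W=0
Move 10: W@(3,0) -> caps B=0 W=1
Move 11: B@(0,1) -> caps B=0 W=1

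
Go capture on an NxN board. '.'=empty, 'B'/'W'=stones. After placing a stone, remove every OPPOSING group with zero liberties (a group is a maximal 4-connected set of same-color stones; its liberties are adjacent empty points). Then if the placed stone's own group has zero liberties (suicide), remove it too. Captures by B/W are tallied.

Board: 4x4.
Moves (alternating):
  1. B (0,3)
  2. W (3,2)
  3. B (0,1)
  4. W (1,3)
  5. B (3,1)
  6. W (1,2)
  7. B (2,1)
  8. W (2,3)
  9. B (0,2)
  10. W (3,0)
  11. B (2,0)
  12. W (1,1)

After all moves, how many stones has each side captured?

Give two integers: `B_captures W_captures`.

Answer: 1 0

Derivation:
Move 1: B@(0,3) -> caps B=0 W=0
Move 2: W@(3,2) -> caps B=0 W=0
Move 3: B@(0,1) -> caps B=0 W=0
Move 4: W@(1,3) -> caps B=0 W=0
Move 5: B@(3,1) -> caps B=0 W=0
Move 6: W@(1,2) -> caps B=0 W=0
Move 7: B@(2,1) -> caps B=0 W=0
Move 8: W@(2,3) -> caps B=0 W=0
Move 9: B@(0,2) -> caps B=0 W=0
Move 10: W@(3,0) -> caps B=0 W=0
Move 11: B@(2,0) -> caps B=1 W=0
Move 12: W@(1,1) -> caps B=1 W=0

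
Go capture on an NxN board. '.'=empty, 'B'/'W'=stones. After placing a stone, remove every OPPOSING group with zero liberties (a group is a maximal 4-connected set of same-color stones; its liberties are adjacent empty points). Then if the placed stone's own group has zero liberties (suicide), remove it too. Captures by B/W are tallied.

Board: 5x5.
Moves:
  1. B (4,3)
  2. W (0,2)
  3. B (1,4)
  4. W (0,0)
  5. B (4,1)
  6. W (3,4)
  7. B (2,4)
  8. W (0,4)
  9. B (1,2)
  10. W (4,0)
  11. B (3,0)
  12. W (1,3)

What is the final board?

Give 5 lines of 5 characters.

Move 1: B@(4,3) -> caps B=0 W=0
Move 2: W@(0,2) -> caps B=0 W=0
Move 3: B@(1,4) -> caps B=0 W=0
Move 4: W@(0,0) -> caps B=0 W=0
Move 5: B@(4,1) -> caps B=0 W=0
Move 6: W@(3,4) -> caps B=0 W=0
Move 7: B@(2,4) -> caps B=0 W=0
Move 8: W@(0,4) -> caps B=0 W=0
Move 9: B@(1,2) -> caps B=0 W=0
Move 10: W@(4,0) -> caps B=0 W=0
Move 11: B@(3,0) -> caps B=1 W=0
Move 12: W@(1,3) -> caps B=1 W=0

Answer: W.W.W
..BWB
....B
B...W
.B.B.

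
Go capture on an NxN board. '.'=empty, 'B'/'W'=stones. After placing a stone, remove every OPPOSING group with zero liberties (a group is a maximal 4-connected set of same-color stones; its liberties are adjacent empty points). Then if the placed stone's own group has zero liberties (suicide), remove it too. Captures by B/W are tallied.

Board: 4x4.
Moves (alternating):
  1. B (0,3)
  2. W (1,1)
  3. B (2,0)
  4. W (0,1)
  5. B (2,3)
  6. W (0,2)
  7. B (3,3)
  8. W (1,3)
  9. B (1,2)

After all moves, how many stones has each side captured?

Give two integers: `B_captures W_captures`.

Answer: 0 1

Derivation:
Move 1: B@(0,3) -> caps B=0 W=0
Move 2: W@(1,1) -> caps B=0 W=0
Move 3: B@(2,0) -> caps B=0 W=0
Move 4: W@(0,1) -> caps B=0 W=0
Move 5: B@(2,3) -> caps B=0 W=0
Move 6: W@(0,2) -> caps B=0 W=0
Move 7: B@(3,3) -> caps B=0 W=0
Move 8: W@(1,3) -> caps B=0 W=1
Move 9: B@(1,2) -> caps B=0 W=1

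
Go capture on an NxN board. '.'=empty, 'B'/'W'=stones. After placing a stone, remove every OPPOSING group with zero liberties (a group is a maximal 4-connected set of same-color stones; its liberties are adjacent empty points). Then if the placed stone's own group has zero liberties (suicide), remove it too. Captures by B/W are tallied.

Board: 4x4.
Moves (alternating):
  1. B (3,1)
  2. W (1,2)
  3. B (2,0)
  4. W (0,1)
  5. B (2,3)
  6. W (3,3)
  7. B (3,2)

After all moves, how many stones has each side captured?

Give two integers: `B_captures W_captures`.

Answer: 1 0

Derivation:
Move 1: B@(3,1) -> caps B=0 W=0
Move 2: W@(1,2) -> caps B=0 W=0
Move 3: B@(2,0) -> caps B=0 W=0
Move 4: W@(0,1) -> caps B=0 W=0
Move 5: B@(2,3) -> caps B=0 W=0
Move 6: W@(3,3) -> caps B=0 W=0
Move 7: B@(3,2) -> caps B=1 W=0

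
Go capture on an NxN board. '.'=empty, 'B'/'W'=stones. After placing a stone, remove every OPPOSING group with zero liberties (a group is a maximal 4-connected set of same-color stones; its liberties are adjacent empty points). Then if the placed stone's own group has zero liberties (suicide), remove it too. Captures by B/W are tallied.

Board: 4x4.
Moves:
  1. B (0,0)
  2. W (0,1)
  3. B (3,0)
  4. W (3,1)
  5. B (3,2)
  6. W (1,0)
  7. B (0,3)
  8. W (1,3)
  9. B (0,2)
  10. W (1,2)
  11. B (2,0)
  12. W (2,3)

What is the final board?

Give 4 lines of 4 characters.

Move 1: B@(0,0) -> caps B=0 W=0
Move 2: W@(0,1) -> caps B=0 W=0
Move 3: B@(3,0) -> caps B=0 W=0
Move 4: W@(3,1) -> caps B=0 W=0
Move 5: B@(3,2) -> caps B=0 W=0
Move 6: W@(1,0) -> caps B=0 W=1
Move 7: B@(0,3) -> caps B=0 W=1
Move 8: W@(1,3) -> caps B=0 W=1
Move 9: B@(0,2) -> caps B=0 W=1
Move 10: W@(1,2) -> caps B=0 W=3
Move 11: B@(2,0) -> caps B=0 W=3
Move 12: W@(2,3) -> caps B=0 W=3

Answer: .W..
W.WW
B..W
BWB.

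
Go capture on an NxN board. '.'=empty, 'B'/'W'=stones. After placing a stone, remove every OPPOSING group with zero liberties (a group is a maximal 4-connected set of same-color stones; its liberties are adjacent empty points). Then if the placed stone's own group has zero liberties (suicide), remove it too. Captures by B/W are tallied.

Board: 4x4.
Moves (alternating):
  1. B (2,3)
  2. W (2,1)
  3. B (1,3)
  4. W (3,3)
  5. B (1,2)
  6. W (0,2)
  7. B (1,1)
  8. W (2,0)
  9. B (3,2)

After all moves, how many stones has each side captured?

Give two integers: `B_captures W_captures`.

Answer: 1 0

Derivation:
Move 1: B@(2,3) -> caps B=0 W=0
Move 2: W@(2,1) -> caps B=0 W=0
Move 3: B@(1,3) -> caps B=0 W=0
Move 4: W@(3,3) -> caps B=0 W=0
Move 5: B@(1,2) -> caps B=0 W=0
Move 6: W@(0,2) -> caps B=0 W=0
Move 7: B@(1,1) -> caps B=0 W=0
Move 8: W@(2,0) -> caps B=0 W=0
Move 9: B@(3,2) -> caps B=1 W=0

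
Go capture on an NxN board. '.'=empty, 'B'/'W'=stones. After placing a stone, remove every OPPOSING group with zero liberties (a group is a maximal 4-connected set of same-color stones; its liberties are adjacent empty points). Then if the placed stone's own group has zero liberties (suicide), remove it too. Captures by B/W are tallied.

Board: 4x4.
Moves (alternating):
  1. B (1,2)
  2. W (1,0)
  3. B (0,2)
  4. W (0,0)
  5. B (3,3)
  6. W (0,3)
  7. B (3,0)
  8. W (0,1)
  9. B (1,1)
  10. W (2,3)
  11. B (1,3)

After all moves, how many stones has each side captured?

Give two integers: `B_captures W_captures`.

Answer: 1 0

Derivation:
Move 1: B@(1,2) -> caps B=0 W=0
Move 2: W@(1,0) -> caps B=0 W=0
Move 3: B@(0,2) -> caps B=0 W=0
Move 4: W@(0,0) -> caps B=0 W=0
Move 5: B@(3,3) -> caps B=0 W=0
Move 6: W@(0,3) -> caps B=0 W=0
Move 7: B@(3,0) -> caps B=0 W=0
Move 8: W@(0,1) -> caps B=0 W=0
Move 9: B@(1,1) -> caps B=0 W=0
Move 10: W@(2,3) -> caps B=0 W=0
Move 11: B@(1,3) -> caps B=1 W=0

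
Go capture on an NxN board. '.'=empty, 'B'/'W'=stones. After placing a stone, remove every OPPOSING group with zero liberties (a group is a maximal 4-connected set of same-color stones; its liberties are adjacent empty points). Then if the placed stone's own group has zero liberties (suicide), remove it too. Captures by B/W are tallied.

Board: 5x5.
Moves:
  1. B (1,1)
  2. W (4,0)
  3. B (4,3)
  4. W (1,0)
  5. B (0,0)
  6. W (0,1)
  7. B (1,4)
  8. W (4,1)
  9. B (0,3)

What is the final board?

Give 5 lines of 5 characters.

Answer: .W.B.
WB..B
.....
.....
WW.B.

Derivation:
Move 1: B@(1,1) -> caps B=0 W=0
Move 2: W@(4,0) -> caps B=0 W=0
Move 3: B@(4,3) -> caps B=0 W=0
Move 4: W@(1,0) -> caps B=0 W=0
Move 5: B@(0,0) -> caps B=0 W=0
Move 6: W@(0,1) -> caps B=0 W=1
Move 7: B@(1,4) -> caps B=0 W=1
Move 8: W@(4,1) -> caps B=0 W=1
Move 9: B@(0,3) -> caps B=0 W=1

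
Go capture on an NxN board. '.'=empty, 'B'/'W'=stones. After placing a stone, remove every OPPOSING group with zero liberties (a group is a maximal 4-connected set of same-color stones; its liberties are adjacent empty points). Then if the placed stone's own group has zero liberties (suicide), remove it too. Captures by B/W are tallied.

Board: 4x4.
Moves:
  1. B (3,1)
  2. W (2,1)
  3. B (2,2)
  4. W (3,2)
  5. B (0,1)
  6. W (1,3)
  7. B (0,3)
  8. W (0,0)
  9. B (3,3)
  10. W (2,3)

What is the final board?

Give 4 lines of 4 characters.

Answer: WB.B
...W
.WBW
.B.B

Derivation:
Move 1: B@(3,1) -> caps B=0 W=0
Move 2: W@(2,1) -> caps B=0 W=0
Move 3: B@(2,2) -> caps B=0 W=0
Move 4: W@(3,2) -> caps B=0 W=0
Move 5: B@(0,1) -> caps B=0 W=0
Move 6: W@(1,3) -> caps B=0 W=0
Move 7: B@(0,3) -> caps B=0 W=0
Move 8: W@(0,0) -> caps B=0 W=0
Move 9: B@(3,3) -> caps B=1 W=0
Move 10: W@(2,3) -> caps B=1 W=0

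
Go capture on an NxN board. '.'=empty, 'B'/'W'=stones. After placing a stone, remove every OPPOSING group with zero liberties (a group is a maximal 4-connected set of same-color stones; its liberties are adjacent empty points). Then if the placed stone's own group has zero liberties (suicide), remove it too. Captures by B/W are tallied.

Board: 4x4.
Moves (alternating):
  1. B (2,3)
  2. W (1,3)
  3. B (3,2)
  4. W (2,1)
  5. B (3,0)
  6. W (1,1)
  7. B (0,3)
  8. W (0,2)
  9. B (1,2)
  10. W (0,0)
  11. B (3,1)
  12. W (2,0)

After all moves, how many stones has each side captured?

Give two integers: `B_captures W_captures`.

Move 1: B@(2,3) -> caps B=0 W=0
Move 2: W@(1,3) -> caps B=0 W=0
Move 3: B@(3,2) -> caps B=0 W=0
Move 4: W@(2,1) -> caps B=0 W=0
Move 5: B@(3,0) -> caps B=0 W=0
Move 6: W@(1,1) -> caps B=0 W=0
Move 7: B@(0,3) -> caps B=0 W=0
Move 8: W@(0,2) -> caps B=0 W=1
Move 9: B@(1,2) -> caps B=0 W=1
Move 10: W@(0,0) -> caps B=0 W=1
Move 11: B@(3,1) -> caps B=0 W=1
Move 12: W@(2,0) -> caps B=0 W=1

Answer: 0 1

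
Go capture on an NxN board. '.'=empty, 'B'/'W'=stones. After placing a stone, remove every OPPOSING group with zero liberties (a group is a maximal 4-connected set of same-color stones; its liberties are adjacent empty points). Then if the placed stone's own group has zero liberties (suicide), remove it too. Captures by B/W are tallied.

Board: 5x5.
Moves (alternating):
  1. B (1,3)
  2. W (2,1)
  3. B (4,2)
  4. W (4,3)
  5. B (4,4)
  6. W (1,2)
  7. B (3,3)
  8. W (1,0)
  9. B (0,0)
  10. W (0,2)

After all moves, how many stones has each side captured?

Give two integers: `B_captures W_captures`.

Move 1: B@(1,3) -> caps B=0 W=0
Move 2: W@(2,1) -> caps B=0 W=0
Move 3: B@(4,2) -> caps B=0 W=0
Move 4: W@(4,3) -> caps B=0 W=0
Move 5: B@(4,4) -> caps B=0 W=0
Move 6: W@(1,2) -> caps B=0 W=0
Move 7: B@(3,3) -> caps B=1 W=0
Move 8: W@(1,0) -> caps B=1 W=0
Move 9: B@(0,0) -> caps B=1 W=0
Move 10: W@(0,2) -> caps B=1 W=0

Answer: 1 0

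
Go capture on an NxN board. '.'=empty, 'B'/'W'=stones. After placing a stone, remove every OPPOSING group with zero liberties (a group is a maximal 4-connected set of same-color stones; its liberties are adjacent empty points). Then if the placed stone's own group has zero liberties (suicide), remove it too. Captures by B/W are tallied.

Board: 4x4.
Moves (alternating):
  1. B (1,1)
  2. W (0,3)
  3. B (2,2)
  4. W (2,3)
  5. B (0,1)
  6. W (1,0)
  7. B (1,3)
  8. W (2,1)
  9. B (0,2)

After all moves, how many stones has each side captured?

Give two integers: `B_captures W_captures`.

Answer: 1 0

Derivation:
Move 1: B@(1,1) -> caps B=0 W=0
Move 2: W@(0,3) -> caps B=0 W=0
Move 3: B@(2,2) -> caps B=0 W=0
Move 4: W@(2,3) -> caps B=0 W=0
Move 5: B@(0,1) -> caps B=0 W=0
Move 6: W@(1,0) -> caps B=0 W=0
Move 7: B@(1,3) -> caps B=0 W=0
Move 8: W@(2,1) -> caps B=0 W=0
Move 9: B@(0,2) -> caps B=1 W=0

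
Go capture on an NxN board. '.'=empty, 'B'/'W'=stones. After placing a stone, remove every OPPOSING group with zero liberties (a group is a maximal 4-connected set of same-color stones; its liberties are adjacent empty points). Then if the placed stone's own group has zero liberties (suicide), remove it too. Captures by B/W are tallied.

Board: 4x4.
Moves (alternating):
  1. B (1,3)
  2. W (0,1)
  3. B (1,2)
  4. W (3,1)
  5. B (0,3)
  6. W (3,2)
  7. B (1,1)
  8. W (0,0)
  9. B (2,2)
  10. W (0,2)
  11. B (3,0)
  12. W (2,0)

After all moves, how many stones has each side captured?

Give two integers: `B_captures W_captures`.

Answer: 0 1

Derivation:
Move 1: B@(1,3) -> caps B=0 W=0
Move 2: W@(0,1) -> caps B=0 W=0
Move 3: B@(1,2) -> caps B=0 W=0
Move 4: W@(3,1) -> caps B=0 W=0
Move 5: B@(0,3) -> caps B=0 W=0
Move 6: W@(3,2) -> caps B=0 W=0
Move 7: B@(1,1) -> caps B=0 W=0
Move 8: W@(0,0) -> caps B=0 W=0
Move 9: B@(2,2) -> caps B=0 W=0
Move 10: W@(0,2) -> caps B=0 W=0
Move 11: B@(3,0) -> caps B=0 W=0
Move 12: W@(2,0) -> caps B=0 W=1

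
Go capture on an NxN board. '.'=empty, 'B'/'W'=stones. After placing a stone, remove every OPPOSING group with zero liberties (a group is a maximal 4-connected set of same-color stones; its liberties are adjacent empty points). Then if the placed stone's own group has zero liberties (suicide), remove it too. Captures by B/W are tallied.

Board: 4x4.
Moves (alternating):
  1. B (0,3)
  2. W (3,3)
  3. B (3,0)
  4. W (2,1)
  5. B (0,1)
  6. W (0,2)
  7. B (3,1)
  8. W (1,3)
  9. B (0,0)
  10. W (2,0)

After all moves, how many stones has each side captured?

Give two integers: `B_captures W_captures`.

Move 1: B@(0,3) -> caps B=0 W=0
Move 2: W@(3,3) -> caps B=0 W=0
Move 3: B@(3,0) -> caps B=0 W=0
Move 4: W@(2,1) -> caps B=0 W=0
Move 5: B@(0,1) -> caps B=0 W=0
Move 6: W@(0,2) -> caps B=0 W=0
Move 7: B@(3,1) -> caps B=0 W=0
Move 8: W@(1,3) -> caps B=0 W=1
Move 9: B@(0,0) -> caps B=0 W=1
Move 10: W@(2,0) -> caps B=0 W=1

Answer: 0 1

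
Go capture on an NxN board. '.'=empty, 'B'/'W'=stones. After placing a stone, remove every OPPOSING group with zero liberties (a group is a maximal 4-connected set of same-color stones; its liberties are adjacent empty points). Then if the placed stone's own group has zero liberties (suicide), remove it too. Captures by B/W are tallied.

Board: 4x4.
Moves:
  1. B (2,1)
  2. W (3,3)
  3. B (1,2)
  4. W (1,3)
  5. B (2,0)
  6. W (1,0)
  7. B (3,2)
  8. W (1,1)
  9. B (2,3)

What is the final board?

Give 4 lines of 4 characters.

Move 1: B@(2,1) -> caps B=0 W=0
Move 2: W@(3,3) -> caps B=0 W=0
Move 3: B@(1,2) -> caps B=0 W=0
Move 4: W@(1,3) -> caps B=0 W=0
Move 5: B@(2,0) -> caps B=0 W=0
Move 6: W@(1,0) -> caps B=0 W=0
Move 7: B@(3,2) -> caps B=0 W=0
Move 8: W@(1,1) -> caps B=0 W=0
Move 9: B@(2,3) -> caps B=1 W=0

Answer: ....
WWBW
BB.B
..B.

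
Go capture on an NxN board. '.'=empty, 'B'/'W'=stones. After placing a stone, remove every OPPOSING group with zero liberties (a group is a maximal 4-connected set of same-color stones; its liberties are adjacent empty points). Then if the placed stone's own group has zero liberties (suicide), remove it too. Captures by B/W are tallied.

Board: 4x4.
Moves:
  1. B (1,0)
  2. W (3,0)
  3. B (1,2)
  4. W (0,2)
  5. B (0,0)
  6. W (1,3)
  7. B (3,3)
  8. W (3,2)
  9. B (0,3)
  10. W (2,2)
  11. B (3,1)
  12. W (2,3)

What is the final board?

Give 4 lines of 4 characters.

Answer: B.W.
B.BW
..WW
WBW.

Derivation:
Move 1: B@(1,0) -> caps B=0 W=0
Move 2: W@(3,0) -> caps B=0 W=0
Move 3: B@(1,2) -> caps B=0 W=0
Move 4: W@(0,2) -> caps B=0 W=0
Move 5: B@(0,0) -> caps B=0 W=0
Move 6: W@(1,3) -> caps B=0 W=0
Move 7: B@(3,3) -> caps B=0 W=0
Move 8: W@(3,2) -> caps B=0 W=0
Move 9: B@(0,3) -> caps B=0 W=0
Move 10: W@(2,2) -> caps B=0 W=0
Move 11: B@(3,1) -> caps B=0 W=0
Move 12: W@(2,3) -> caps B=0 W=1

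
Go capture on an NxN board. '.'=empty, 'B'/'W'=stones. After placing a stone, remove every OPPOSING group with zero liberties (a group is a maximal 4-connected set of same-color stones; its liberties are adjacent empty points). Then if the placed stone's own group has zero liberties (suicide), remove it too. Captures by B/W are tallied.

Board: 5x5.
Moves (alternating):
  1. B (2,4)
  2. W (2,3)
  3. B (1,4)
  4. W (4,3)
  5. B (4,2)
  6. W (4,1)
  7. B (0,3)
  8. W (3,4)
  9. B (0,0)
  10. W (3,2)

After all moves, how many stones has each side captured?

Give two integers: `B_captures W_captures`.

Move 1: B@(2,4) -> caps B=0 W=0
Move 2: W@(2,3) -> caps B=0 W=0
Move 3: B@(1,4) -> caps B=0 W=0
Move 4: W@(4,3) -> caps B=0 W=0
Move 5: B@(4,2) -> caps B=0 W=0
Move 6: W@(4,1) -> caps B=0 W=0
Move 7: B@(0,3) -> caps B=0 W=0
Move 8: W@(3,4) -> caps B=0 W=0
Move 9: B@(0,0) -> caps B=0 W=0
Move 10: W@(3,2) -> caps B=0 W=1

Answer: 0 1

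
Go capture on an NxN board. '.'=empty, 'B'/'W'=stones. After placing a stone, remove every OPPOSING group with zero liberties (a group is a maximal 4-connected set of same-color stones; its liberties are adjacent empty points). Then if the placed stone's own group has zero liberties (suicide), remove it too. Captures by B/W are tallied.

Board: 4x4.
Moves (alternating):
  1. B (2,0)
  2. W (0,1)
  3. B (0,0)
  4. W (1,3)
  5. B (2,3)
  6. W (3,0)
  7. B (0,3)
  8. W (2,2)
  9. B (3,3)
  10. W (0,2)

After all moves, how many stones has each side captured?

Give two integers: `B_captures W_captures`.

Answer: 0 1

Derivation:
Move 1: B@(2,0) -> caps B=0 W=0
Move 2: W@(0,1) -> caps B=0 W=0
Move 3: B@(0,0) -> caps B=0 W=0
Move 4: W@(1,3) -> caps B=0 W=0
Move 5: B@(2,3) -> caps B=0 W=0
Move 6: W@(3,0) -> caps B=0 W=0
Move 7: B@(0,3) -> caps B=0 W=0
Move 8: W@(2,2) -> caps B=0 W=0
Move 9: B@(3,3) -> caps B=0 W=0
Move 10: W@(0,2) -> caps B=0 W=1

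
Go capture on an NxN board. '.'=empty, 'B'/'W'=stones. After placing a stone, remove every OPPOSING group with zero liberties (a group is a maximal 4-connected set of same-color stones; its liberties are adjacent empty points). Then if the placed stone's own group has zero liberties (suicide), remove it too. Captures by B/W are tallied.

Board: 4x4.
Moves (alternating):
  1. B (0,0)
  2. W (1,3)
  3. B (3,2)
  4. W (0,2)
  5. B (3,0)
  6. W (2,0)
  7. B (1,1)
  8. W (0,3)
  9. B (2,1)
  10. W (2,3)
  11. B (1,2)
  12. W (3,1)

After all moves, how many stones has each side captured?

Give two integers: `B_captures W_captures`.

Answer: 0 1

Derivation:
Move 1: B@(0,0) -> caps B=0 W=0
Move 2: W@(1,3) -> caps B=0 W=0
Move 3: B@(3,2) -> caps B=0 W=0
Move 4: W@(0,2) -> caps B=0 W=0
Move 5: B@(3,0) -> caps B=0 W=0
Move 6: W@(2,0) -> caps B=0 W=0
Move 7: B@(1,1) -> caps B=0 W=0
Move 8: W@(0,3) -> caps B=0 W=0
Move 9: B@(2,1) -> caps B=0 W=0
Move 10: W@(2,3) -> caps B=0 W=0
Move 11: B@(1,2) -> caps B=0 W=0
Move 12: W@(3,1) -> caps B=0 W=1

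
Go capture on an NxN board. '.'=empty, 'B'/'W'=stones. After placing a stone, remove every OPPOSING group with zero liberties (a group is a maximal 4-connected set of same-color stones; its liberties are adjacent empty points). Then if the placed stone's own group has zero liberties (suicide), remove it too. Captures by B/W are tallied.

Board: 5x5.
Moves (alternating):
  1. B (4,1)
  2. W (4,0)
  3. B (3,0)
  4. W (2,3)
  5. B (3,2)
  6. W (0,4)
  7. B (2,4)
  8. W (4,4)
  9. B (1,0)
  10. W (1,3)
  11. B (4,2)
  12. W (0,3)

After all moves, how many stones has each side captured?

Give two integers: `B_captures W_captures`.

Move 1: B@(4,1) -> caps B=0 W=0
Move 2: W@(4,0) -> caps B=0 W=0
Move 3: B@(3,0) -> caps B=1 W=0
Move 4: W@(2,3) -> caps B=1 W=0
Move 5: B@(3,2) -> caps B=1 W=0
Move 6: W@(0,4) -> caps B=1 W=0
Move 7: B@(2,4) -> caps B=1 W=0
Move 8: W@(4,4) -> caps B=1 W=0
Move 9: B@(1,0) -> caps B=1 W=0
Move 10: W@(1,3) -> caps B=1 W=0
Move 11: B@(4,2) -> caps B=1 W=0
Move 12: W@(0,3) -> caps B=1 W=0

Answer: 1 0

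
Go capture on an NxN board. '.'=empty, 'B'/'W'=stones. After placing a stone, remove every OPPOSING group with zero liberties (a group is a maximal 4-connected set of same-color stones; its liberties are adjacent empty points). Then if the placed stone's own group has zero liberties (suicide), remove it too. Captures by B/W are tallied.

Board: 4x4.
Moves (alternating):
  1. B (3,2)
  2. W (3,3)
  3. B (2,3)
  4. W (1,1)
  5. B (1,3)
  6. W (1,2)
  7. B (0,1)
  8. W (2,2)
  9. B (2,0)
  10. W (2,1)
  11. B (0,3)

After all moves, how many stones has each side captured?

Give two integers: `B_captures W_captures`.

Answer: 1 0

Derivation:
Move 1: B@(3,2) -> caps B=0 W=0
Move 2: W@(3,3) -> caps B=0 W=0
Move 3: B@(2,3) -> caps B=1 W=0
Move 4: W@(1,1) -> caps B=1 W=0
Move 5: B@(1,3) -> caps B=1 W=0
Move 6: W@(1,2) -> caps B=1 W=0
Move 7: B@(0,1) -> caps B=1 W=0
Move 8: W@(2,2) -> caps B=1 W=0
Move 9: B@(2,0) -> caps B=1 W=0
Move 10: W@(2,1) -> caps B=1 W=0
Move 11: B@(0,3) -> caps B=1 W=0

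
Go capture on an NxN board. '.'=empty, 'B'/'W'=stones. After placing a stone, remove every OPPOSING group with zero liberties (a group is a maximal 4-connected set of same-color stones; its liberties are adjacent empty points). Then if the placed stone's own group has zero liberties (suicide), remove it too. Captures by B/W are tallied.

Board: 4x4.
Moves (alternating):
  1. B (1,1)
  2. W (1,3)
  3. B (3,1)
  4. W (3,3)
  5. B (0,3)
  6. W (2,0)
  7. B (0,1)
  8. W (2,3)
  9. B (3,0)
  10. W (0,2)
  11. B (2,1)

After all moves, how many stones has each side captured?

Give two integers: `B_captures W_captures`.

Answer: 0 1

Derivation:
Move 1: B@(1,1) -> caps B=0 W=0
Move 2: W@(1,3) -> caps B=0 W=0
Move 3: B@(3,1) -> caps B=0 W=0
Move 4: W@(3,3) -> caps B=0 W=0
Move 5: B@(0,3) -> caps B=0 W=0
Move 6: W@(2,0) -> caps B=0 W=0
Move 7: B@(0,1) -> caps B=0 W=0
Move 8: W@(2,3) -> caps B=0 W=0
Move 9: B@(3,0) -> caps B=0 W=0
Move 10: W@(0,2) -> caps B=0 W=1
Move 11: B@(2,1) -> caps B=0 W=1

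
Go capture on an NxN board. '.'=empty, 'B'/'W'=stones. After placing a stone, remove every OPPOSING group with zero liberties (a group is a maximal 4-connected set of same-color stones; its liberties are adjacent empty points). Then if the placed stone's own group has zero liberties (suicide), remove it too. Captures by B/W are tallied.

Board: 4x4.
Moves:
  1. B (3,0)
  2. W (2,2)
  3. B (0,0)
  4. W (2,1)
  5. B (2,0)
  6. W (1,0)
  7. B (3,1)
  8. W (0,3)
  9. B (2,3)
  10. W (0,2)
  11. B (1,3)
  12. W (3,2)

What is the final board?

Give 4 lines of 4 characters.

Move 1: B@(3,0) -> caps B=0 W=0
Move 2: W@(2,2) -> caps B=0 W=0
Move 3: B@(0,0) -> caps B=0 W=0
Move 4: W@(2,1) -> caps B=0 W=0
Move 5: B@(2,0) -> caps B=0 W=0
Move 6: W@(1,0) -> caps B=0 W=0
Move 7: B@(3,1) -> caps B=0 W=0
Move 8: W@(0,3) -> caps B=0 W=0
Move 9: B@(2,3) -> caps B=0 W=0
Move 10: W@(0,2) -> caps B=0 W=0
Move 11: B@(1,3) -> caps B=0 W=0
Move 12: W@(3,2) -> caps B=0 W=3

Answer: B.WW
W..B
.WWB
..W.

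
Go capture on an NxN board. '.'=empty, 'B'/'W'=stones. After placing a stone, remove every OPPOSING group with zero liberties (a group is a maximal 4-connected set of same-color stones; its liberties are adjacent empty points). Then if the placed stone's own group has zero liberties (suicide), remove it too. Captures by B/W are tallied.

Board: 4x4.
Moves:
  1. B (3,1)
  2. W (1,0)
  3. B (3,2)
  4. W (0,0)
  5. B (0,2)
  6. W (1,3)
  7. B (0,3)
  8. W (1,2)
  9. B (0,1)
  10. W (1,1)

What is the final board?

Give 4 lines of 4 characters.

Answer: W...
WWWW
....
.BB.

Derivation:
Move 1: B@(3,1) -> caps B=0 W=0
Move 2: W@(1,0) -> caps B=0 W=0
Move 3: B@(3,2) -> caps B=0 W=0
Move 4: W@(0,0) -> caps B=0 W=0
Move 5: B@(0,2) -> caps B=0 W=0
Move 6: W@(1,3) -> caps B=0 W=0
Move 7: B@(0,3) -> caps B=0 W=0
Move 8: W@(1,2) -> caps B=0 W=0
Move 9: B@(0,1) -> caps B=0 W=0
Move 10: W@(1,1) -> caps B=0 W=3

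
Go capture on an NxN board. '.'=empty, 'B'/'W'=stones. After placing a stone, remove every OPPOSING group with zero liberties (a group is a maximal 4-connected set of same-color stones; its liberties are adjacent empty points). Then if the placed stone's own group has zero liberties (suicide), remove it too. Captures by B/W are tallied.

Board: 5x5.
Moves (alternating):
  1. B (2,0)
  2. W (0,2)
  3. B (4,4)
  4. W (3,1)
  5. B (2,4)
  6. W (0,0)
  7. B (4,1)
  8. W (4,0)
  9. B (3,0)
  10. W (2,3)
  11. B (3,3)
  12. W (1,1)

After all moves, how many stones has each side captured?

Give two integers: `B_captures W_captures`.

Answer: 1 0

Derivation:
Move 1: B@(2,0) -> caps B=0 W=0
Move 2: W@(0,2) -> caps B=0 W=0
Move 3: B@(4,4) -> caps B=0 W=0
Move 4: W@(3,1) -> caps B=0 W=0
Move 5: B@(2,4) -> caps B=0 W=0
Move 6: W@(0,0) -> caps B=0 W=0
Move 7: B@(4,1) -> caps B=0 W=0
Move 8: W@(4,0) -> caps B=0 W=0
Move 9: B@(3,0) -> caps B=1 W=0
Move 10: W@(2,3) -> caps B=1 W=0
Move 11: B@(3,3) -> caps B=1 W=0
Move 12: W@(1,1) -> caps B=1 W=0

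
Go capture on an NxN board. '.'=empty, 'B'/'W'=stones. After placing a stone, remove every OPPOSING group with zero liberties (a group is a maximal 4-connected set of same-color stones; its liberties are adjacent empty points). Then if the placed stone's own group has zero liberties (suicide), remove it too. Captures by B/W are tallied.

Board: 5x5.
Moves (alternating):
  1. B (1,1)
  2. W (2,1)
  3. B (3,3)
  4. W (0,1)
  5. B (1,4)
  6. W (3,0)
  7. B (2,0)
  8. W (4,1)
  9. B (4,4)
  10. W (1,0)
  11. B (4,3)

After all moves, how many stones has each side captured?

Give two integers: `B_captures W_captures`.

Move 1: B@(1,1) -> caps B=0 W=0
Move 2: W@(2,1) -> caps B=0 W=0
Move 3: B@(3,3) -> caps B=0 W=0
Move 4: W@(0,1) -> caps B=0 W=0
Move 5: B@(1,4) -> caps B=0 W=0
Move 6: W@(3,0) -> caps B=0 W=0
Move 7: B@(2,0) -> caps B=0 W=0
Move 8: W@(4,1) -> caps B=0 W=0
Move 9: B@(4,4) -> caps B=0 W=0
Move 10: W@(1,0) -> caps B=0 W=1
Move 11: B@(4,3) -> caps B=0 W=1

Answer: 0 1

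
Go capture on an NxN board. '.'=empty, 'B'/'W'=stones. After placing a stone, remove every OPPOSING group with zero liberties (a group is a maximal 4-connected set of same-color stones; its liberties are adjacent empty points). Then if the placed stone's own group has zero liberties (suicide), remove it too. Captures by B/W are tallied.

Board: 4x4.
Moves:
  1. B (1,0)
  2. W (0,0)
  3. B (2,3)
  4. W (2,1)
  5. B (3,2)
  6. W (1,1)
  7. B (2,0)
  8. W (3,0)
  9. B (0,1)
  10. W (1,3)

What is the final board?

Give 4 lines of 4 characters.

Answer: WB..
.W.W
.W.B
W.B.

Derivation:
Move 1: B@(1,0) -> caps B=0 W=0
Move 2: W@(0,0) -> caps B=0 W=0
Move 3: B@(2,3) -> caps B=0 W=0
Move 4: W@(2,1) -> caps B=0 W=0
Move 5: B@(3,2) -> caps B=0 W=0
Move 6: W@(1,1) -> caps B=0 W=0
Move 7: B@(2,0) -> caps B=0 W=0
Move 8: W@(3,0) -> caps B=0 W=2
Move 9: B@(0,1) -> caps B=0 W=2
Move 10: W@(1,3) -> caps B=0 W=2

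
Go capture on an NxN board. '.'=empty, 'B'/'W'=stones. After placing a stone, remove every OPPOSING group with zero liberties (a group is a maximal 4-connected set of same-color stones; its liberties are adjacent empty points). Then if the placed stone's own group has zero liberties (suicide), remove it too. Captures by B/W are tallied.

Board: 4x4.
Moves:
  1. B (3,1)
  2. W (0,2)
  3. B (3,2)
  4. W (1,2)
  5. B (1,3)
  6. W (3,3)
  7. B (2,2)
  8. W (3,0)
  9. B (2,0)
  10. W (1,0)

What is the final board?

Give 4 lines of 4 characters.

Answer: ..W.
W.WB
B.B.
.BBW

Derivation:
Move 1: B@(3,1) -> caps B=0 W=0
Move 2: W@(0,2) -> caps B=0 W=0
Move 3: B@(3,2) -> caps B=0 W=0
Move 4: W@(1,2) -> caps B=0 W=0
Move 5: B@(1,3) -> caps B=0 W=0
Move 6: W@(3,3) -> caps B=0 W=0
Move 7: B@(2,2) -> caps B=0 W=0
Move 8: W@(3,0) -> caps B=0 W=0
Move 9: B@(2,0) -> caps B=1 W=0
Move 10: W@(1,0) -> caps B=1 W=0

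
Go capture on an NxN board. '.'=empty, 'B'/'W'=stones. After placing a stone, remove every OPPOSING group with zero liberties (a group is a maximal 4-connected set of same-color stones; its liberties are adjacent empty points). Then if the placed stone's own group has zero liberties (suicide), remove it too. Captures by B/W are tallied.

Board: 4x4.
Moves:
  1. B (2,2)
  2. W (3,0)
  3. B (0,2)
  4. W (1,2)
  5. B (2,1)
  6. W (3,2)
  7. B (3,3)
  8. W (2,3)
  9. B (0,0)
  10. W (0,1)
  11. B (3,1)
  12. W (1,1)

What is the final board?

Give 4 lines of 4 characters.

Move 1: B@(2,2) -> caps B=0 W=0
Move 2: W@(3,0) -> caps B=0 W=0
Move 3: B@(0,2) -> caps B=0 W=0
Move 4: W@(1,2) -> caps B=0 W=0
Move 5: B@(2,1) -> caps B=0 W=0
Move 6: W@(3,2) -> caps B=0 W=0
Move 7: B@(3,3) -> caps B=0 W=0
Move 8: W@(2,3) -> caps B=0 W=1
Move 9: B@(0,0) -> caps B=0 W=1
Move 10: W@(0,1) -> caps B=0 W=1
Move 11: B@(3,1) -> caps B=0 W=1
Move 12: W@(1,1) -> caps B=0 W=1

Answer: BWB.
.WW.
.BBW
WBW.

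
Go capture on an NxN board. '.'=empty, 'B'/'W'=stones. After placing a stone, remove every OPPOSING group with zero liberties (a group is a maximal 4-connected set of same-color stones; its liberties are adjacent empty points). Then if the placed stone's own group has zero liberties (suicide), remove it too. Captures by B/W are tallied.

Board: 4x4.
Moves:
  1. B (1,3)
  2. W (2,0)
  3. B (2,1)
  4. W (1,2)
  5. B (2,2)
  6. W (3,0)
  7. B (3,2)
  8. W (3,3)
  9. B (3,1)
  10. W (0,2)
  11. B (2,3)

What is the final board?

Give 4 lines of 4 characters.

Answer: ..W.
..WB
WBBB
WBB.

Derivation:
Move 1: B@(1,3) -> caps B=0 W=0
Move 2: W@(2,0) -> caps B=0 W=0
Move 3: B@(2,1) -> caps B=0 W=0
Move 4: W@(1,2) -> caps B=0 W=0
Move 5: B@(2,2) -> caps B=0 W=0
Move 6: W@(3,0) -> caps B=0 W=0
Move 7: B@(3,2) -> caps B=0 W=0
Move 8: W@(3,3) -> caps B=0 W=0
Move 9: B@(3,1) -> caps B=0 W=0
Move 10: W@(0,2) -> caps B=0 W=0
Move 11: B@(2,3) -> caps B=1 W=0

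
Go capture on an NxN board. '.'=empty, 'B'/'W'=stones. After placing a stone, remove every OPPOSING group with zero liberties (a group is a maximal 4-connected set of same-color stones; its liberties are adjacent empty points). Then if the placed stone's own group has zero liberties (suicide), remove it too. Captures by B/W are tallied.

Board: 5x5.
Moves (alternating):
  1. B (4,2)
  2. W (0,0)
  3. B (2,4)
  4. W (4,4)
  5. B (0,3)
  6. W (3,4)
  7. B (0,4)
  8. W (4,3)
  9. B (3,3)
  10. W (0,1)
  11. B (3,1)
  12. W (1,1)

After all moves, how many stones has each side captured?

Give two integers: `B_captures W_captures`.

Answer: 3 0

Derivation:
Move 1: B@(4,2) -> caps B=0 W=0
Move 2: W@(0,0) -> caps B=0 W=0
Move 3: B@(2,4) -> caps B=0 W=0
Move 4: W@(4,4) -> caps B=0 W=0
Move 5: B@(0,3) -> caps B=0 W=0
Move 6: W@(3,4) -> caps B=0 W=0
Move 7: B@(0,4) -> caps B=0 W=0
Move 8: W@(4,3) -> caps B=0 W=0
Move 9: B@(3,3) -> caps B=3 W=0
Move 10: W@(0,1) -> caps B=3 W=0
Move 11: B@(3,1) -> caps B=3 W=0
Move 12: W@(1,1) -> caps B=3 W=0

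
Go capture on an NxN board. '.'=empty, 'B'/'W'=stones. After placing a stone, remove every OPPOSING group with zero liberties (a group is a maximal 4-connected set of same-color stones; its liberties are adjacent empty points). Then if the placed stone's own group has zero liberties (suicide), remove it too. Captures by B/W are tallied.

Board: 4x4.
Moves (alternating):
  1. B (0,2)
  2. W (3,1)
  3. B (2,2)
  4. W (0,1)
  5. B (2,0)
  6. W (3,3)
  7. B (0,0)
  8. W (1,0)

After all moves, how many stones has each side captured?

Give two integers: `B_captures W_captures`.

Answer: 0 1

Derivation:
Move 1: B@(0,2) -> caps B=0 W=0
Move 2: W@(3,1) -> caps B=0 W=0
Move 3: B@(2,2) -> caps B=0 W=0
Move 4: W@(0,1) -> caps B=0 W=0
Move 5: B@(2,0) -> caps B=0 W=0
Move 6: W@(3,3) -> caps B=0 W=0
Move 7: B@(0,0) -> caps B=0 W=0
Move 8: W@(1,0) -> caps B=0 W=1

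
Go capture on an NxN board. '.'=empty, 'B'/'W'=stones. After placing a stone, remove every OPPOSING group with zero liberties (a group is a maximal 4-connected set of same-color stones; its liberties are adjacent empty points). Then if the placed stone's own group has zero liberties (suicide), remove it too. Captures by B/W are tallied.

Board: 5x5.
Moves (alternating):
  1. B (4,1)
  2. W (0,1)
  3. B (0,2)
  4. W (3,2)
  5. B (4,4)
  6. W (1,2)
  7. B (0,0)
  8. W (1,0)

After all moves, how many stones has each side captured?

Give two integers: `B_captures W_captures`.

Answer: 0 1

Derivation:
Move 1: B@(4,1) -> caps B=0 W=0
Move 2: W@(0,1) -> caps B=0 W=0
Move 3: B@(0,2) -> caps B=0 W=0
Move 4: W@(3,2) -> caps B=0 W=0
Move 5: B@(4,4) -> caps B=0 W=0
Move 6: W@(1,2) -> caps B=0 W=0
Move 7: B@(0,0) -> caps B=0 W=0
Move 8: W@(1,0) -> caps B=0 W=1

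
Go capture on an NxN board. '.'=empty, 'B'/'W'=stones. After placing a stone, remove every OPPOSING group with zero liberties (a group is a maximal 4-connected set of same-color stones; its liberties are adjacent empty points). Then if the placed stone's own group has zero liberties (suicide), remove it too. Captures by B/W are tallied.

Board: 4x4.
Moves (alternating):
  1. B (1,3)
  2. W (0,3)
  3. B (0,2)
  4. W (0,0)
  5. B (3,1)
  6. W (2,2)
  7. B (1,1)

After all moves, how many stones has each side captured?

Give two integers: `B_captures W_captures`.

Move 1: B@(1,3) -> caps B=0 W=0
Move 2: W@(0,3) -> caps B=0 W=0
Move 3: B@(0,2) -> caps B=1 W=0
Move 4: W@(0,0) -> caps B=1 W=0
Move 5: B@(3,1) -> caps B=1 W=0
Move 6: W@(2,2) -> caps B=1 W=0
Move 7: B@(1,1) -> caps B=1 W=0

Answer: 1 0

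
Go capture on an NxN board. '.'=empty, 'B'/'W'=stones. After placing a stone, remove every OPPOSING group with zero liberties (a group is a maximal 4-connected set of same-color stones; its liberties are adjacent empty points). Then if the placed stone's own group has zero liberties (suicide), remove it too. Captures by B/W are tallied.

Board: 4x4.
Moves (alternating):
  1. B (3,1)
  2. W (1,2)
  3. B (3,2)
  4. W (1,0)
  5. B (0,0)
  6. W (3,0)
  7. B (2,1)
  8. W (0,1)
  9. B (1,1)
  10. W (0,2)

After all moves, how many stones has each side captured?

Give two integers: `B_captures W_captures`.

Answer: 0 1

Derivation:
Move 1: B@(3,1) -> caps B=0 W=0
Move 2: W@(1,2) -> caps B=0 W=0
Move 3: B@(3,2) -> caps B=0 W=0
Move 4: W@(1,0) -> caps B=0 W=0
Move 5: B@(0,0) -> caps B=0 W=0
Move 6: W@(3,0) -> caps B=0 W=0
Move 7: B@(2,1) -> caps B=0 W=0
Move 8: W@(0,1) -> caps B=0 W=1
Move 9: B@(1,1) -> caps B=0 W=1
Move 10: W@(0,2) -> caps B=0 W=1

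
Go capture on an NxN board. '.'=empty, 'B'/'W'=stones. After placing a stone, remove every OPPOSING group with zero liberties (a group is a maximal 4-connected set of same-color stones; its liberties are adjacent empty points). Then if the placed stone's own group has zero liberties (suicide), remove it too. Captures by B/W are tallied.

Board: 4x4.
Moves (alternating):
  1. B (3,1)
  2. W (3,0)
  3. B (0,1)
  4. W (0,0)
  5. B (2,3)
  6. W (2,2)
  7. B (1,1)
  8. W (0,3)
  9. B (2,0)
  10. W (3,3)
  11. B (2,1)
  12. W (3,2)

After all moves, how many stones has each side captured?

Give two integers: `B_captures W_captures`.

Answer: 1 0

Derivation:
Move 1: B@(3,1) -> caps B=0 W=0
Move 2: W@(3,0) -> caps B=0 W=0
Move 3: B@(0,1) -> caps B=0 W=0
Move 4: W@(0,0) -> caps B=0 W=0
Move 5: B@(2,3) -> caps B=0 W=0
Move 6: W@(2,2) -> caps B=0 W=0
Move 7: B@(1,1) -> caps B=0 W=0
Move 8: W@(0,3) -> caps B=0 W=0
Move 9: B@(2,0) -> caps B=1 W=0
Move 10: W@(3,3) -> caps B=1 W=0
Move 11: B@(2,1) -> caps B=1 W=0
Move 12: W@(3,2) -> caps B=1 W=0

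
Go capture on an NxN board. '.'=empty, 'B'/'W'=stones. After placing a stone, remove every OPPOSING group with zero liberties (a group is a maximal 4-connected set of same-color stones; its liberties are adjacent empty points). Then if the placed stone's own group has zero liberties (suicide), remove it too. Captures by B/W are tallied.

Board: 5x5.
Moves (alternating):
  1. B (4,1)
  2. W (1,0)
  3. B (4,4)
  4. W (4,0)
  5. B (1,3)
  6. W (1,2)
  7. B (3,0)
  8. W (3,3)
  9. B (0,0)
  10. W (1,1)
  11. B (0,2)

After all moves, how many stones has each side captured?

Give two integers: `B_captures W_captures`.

Answer: 1 0

Derivation:
Move 1: B@(4,1) -> caps B=0 W=0
Move 2: W@(1,0) -> caps B=0 W=0
Move 3: B@(4,4) -> caps B=0 W=0
Move 4: W@(4,0) -> caps B=0 W=0
Move 5: B@(1,3) -> caps B=0 W=0
Move 6: W@(1,2) -> caps B=0 W=0
Move 7: B@(3,0) -> caps B=1 W=0
Move 8: W@(3,3) -> caps B=1 W=0
Move 9: B@(0,0) -> caps B=1 W=0
Move 10: W@(1,1) -> caps B=1 W=0
Move 11: B@(0,2) -> caps B=1 W=0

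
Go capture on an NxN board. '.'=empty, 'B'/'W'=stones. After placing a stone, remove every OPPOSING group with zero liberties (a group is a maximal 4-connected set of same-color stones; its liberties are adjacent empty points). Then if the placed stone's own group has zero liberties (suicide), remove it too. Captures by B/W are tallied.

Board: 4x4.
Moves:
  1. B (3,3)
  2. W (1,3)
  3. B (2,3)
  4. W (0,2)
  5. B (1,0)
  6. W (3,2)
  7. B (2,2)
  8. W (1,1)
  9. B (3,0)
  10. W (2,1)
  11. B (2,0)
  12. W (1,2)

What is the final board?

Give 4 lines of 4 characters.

Move 1: B@(3,3) -> caps B=0 W=0
Move 2: W@(1,3) -> caps B=0 W=0
Move 3: B@(2,3) -> caps B=0 W=0
Move 4: W@(0,2) -> caps B=0 W=0
Move 5: B@(1,0) -> caps B=0 W=0
Move 6: W@(3,2) -> caps B=0 W=0
Move 7: B@(2,2) -> caps B=0 W=0
Move 8: W@(1,1) -> caps B=0 W=0
Move 9: B@(3,0) -> caps B=0 W=0
Move 10: W@(2,1) -> caps B=0 W=0
Move 11: B@(2,0) -> caps B=0 W=0
Move 12: W@(1,2) -> caps B=0 W=3

Answer: ..W.
BWWW
BW..
B.W.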